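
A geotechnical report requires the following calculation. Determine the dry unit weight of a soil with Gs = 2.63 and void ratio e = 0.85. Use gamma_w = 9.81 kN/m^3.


Using gamma_d = Gs * gamma_w / (1 + e)
gamma_d = 2.63 * 9.81 / (1 + 0.85)
gamma_d = 2.63 * 9.81 / 1.85
gamma_d = 13.946 kN/m^3


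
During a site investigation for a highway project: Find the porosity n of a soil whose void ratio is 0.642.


Result: 0.391

Derivation:
Using the relation n = e / (1 + e)
n = 0.642 / (1 + 0.642)
n = 0.642 / 1.642
n = 0.391


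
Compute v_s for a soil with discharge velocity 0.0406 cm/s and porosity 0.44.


Result: 0.09227 cm/s

Derivation:
Using v_s = v_d / n
v_s = 0.0406 / 0.44
v_s = 0.09227 cm/s


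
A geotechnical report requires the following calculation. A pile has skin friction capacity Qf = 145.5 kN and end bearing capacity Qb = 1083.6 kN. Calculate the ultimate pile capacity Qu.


Using Qu = Qf + Qb
Qu = 145.5 + 1083.6
Qu = 1229.1 kN


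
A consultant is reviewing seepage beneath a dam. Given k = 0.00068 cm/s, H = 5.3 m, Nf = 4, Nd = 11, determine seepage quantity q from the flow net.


Result: 1.311e-05 m^3/s per m

Derivation:
Convert k to m/s for unit consistency with H:
k = 0.00068 cm/s = 0.00068 / 100 m/s = 6.8e-06 m/s
Using q = k * H * Nf / Nd
Nf / Nd = 4 / 11 = 0.3636
q = 6.8e-06 * 5.3 * 0.3636
q = 1.311e-05 m^3/s per m


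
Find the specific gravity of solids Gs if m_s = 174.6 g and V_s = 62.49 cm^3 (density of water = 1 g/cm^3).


Result: 2.794

Derivation:
Using Gs = m_s / (V_s * rho_w)
Since rho_w = 1 g/cm^3:
Gs = 174.6 / 62.49
Gs = 2.794


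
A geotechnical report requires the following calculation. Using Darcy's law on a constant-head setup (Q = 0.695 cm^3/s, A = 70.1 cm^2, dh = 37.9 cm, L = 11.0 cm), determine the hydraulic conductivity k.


Compute hydraulic gradient:
i = dh / L = 37.9 / 11.0 = 3.44545
Then apply Darcy's law:
k = Q / (A * i)
k = 0.695 / (70.1 * 3.44545)
k = 0.695 / 241.526
k = 0.002878 cm/s


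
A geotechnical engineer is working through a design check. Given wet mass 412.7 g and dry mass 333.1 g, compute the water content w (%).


Using w = (m_wet - m_dry) / m_dry * 100
m_wet - m_dry = 412.7 - 333.1 = 79.6 g
w = 79.6 / 333.1 * 100
w = 23.9 %


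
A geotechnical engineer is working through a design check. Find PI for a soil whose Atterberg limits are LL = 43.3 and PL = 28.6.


Result: 14.7

Derivation:
Using PI = LL - PL
PI = 43.3 - 28.6
PI = 14.7


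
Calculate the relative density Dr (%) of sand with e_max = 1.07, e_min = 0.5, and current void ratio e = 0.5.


Using Dr = (e_max - e) / (e_max - e_min) * 100
e_max - e = 1.07 - 0.5 = 0.57
e_max - e_min = 1.07 - 0.5 = 0.57
Dr = 0.57 / 0.57 * 100
Dr = 100.0 %


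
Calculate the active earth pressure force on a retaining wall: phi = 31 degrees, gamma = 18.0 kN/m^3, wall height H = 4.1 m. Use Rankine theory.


Compute active earth pressure coefficient:
Ka = tan^2(45 - phi/2) = tan^2(29.5) = 0.320099
Compute active force:
Pa = 0.5 * Ka * gamma * H^2
Pa = 0.5 * 0.320099 * 18.0 * 4.1^2
Pa = 48.43 kN/m


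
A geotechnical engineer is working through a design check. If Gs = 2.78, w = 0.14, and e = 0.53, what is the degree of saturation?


Using S = Gs * w / e
S = 2.78 * 0.14 / 0.53
S = 0.7343


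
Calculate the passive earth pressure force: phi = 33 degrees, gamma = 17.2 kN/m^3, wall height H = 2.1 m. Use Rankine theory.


Compute passive earth pressure coefficient:
Kp = tan^2(45 + phi/2) = tan^2(61.5) = 3.39212
Compute passive force:
Pp = 0.5 * Kp * gamma * H^2
Pp = 0.5 * 3.39212 * 17.2 * 2.1^2
Pp = 128.65 kN/m


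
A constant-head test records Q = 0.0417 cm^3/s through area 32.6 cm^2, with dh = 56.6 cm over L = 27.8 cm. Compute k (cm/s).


Compute hydraulic gradient:
i = dh / L = 56.6 / 27.8 = 2.03597
Then apply Darcy's law:
k = Q / (A * i)
k = 0.0417 / (32.6 * 2.03597)
k = 0.0417 / 66.3727
k = 0.000628 cm/s


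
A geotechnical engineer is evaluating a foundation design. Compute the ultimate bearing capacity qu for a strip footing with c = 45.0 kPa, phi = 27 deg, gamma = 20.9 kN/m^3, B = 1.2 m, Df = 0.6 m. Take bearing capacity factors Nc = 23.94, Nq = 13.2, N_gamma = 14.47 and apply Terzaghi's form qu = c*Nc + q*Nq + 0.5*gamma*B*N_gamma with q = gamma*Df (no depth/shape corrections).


Compute qu = c*Nc + gamma*Df*Nq + 0.5*gamma*B*N_gamma
Term 1: 45.0 * 23.94 = 1077.3
Term 2: 20.9 * 0.6 * 13.2 = 165.528
Term 3: 0.5 * 20.9 * 1.2 * 14.47 = 181.4538
qu = 1077.3 + 165.528 + 181.4538
qu = 1424.28 kPa


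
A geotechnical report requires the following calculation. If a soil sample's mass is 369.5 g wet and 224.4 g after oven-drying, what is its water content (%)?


Using w = (m_wet - m_dry) / m_dry * 100
m_wet - m_dry = 369.5 - 224.4 = 145.1 g
w = 145.1 / 224.4 * 100
w = 64.66 %


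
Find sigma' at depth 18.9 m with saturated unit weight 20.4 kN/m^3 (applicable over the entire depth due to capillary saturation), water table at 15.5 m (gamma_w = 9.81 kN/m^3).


Total stress = gamma_sat * depth
sigma = 20.4 * 18.9 = 385.56 kPa
Pore water pressure u = gamma_w * (depth - d_wt)
u = 9.81 * (18.9 - 15.5) = 33.354 kPa
Effective stress = sigma - u
sigma' = 385.56 - 33.354 = 352.21 kPa


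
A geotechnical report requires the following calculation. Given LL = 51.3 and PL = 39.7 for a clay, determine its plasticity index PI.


Using PI = LL - PL
PI = 51.3 - 39.7
PI = 11.6


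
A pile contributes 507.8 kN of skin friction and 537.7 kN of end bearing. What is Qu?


Using Qu = Qf + Qb
Qu = 507.8 + 537.7
Qu = 1045.5 kN


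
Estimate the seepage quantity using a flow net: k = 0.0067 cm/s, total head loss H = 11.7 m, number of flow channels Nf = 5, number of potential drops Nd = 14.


Convert k to m/s for unit consistency with H:
k = 0.0067 cm/s = 0.0067 / 100 m/s = 6.7e-05 m/s
Using q = k * H * Nf / Nd
Nf / Nd = 5 / 14 = 0.3571
q = 6.7e-05 * 11.7 * 0.3571
q = 0.00028 m^3/s per m


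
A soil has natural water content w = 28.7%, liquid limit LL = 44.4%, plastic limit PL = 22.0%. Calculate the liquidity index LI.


Result: 0.299

Derivation:
First compute the plasticity index:
PI = LL - PL = 44.4 - 22.0 = 22.4
Then compute the liquidity index:
LI = (w - PL) / PI
LI = (28.7 - 22.0) / 22.4
LI = 0.299


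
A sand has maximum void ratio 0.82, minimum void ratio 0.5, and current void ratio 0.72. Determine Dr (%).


Result: 31.25 %

Derivation:
Using Dr = (e_max - e) / (e_max - e_min) * 100
e_max - e = 0.82 - 0.72 = 0.1
e_max - e_min = 0.82 - 0.5 = 0.32
Dr = 0.1 / 0.32 * 100
Dr = 31.25 %


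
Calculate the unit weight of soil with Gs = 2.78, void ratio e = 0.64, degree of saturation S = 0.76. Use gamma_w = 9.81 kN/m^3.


Using gamma = gamma_w * (Gs + S*e) / (1 + e)
Numerator: Gs + S*e = 2.78 + 0.76*0.64 = 3.2664
Denominator: 1 + e = 1 + 0.64 = 1.64
gamma = 9.81 * 3.2664 / 1.64
gamma = 19.539 kN/m^3


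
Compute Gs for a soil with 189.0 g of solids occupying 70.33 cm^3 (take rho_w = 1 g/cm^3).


Using Gs = m_s / (V_s * rho_w)
Since rho_w = 1 g/cm^3:
Gs = 189.0 / 70.33
Gs = 2.687


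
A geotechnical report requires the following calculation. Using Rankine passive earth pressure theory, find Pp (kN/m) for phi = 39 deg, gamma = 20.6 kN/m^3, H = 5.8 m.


Result: 1523.0 kN/m

Derivation:
Compute passive earth pressure coefficient:
Kp = tan^2(45 + phi/2) = tan^2(64.5) = 4.395495
Compute passive force:
Pp = 0.5 * Kp * gamma * H^2
Pp = 0.5 * 4.395495 * 20.6 * 5.8^2
Pp = 1523.0 kN/m


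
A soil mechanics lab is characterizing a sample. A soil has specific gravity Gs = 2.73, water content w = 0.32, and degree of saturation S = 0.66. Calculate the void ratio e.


Using the relation e = Gs * w / S
e = 2.73 * 0.32 / 0.66
e = 1.3236


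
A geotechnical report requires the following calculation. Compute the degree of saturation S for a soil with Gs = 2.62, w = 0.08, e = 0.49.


Result: 0.4278

Derivation:
Using S = Gs * w / e
S = 2.62 * 0.08 / 0.49
S = 0.4278


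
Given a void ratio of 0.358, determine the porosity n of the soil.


Result: 0.2636

Derivation:
Using the relation n = e / (1 + e)
n = 0.358 / (1 + 0.358)
n = 0.358 / 1.358
n = 0.2636


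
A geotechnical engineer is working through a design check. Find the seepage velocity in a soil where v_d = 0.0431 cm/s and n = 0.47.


Using v_s = v_d / n
v_s = 0.0431 / 0.47
v_s = 0.0917 cm/s


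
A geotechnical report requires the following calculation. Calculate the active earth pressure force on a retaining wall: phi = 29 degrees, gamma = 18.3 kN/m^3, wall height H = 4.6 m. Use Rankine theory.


Result: 67.18 kN/m

Derivation:
Compute active earth pressure coefficient:
Ka = tan^2(45 - phi/2) = tan^2(30.5) = 0.346974
Compute active force:
Pa = 0.5 * Ka * gamma * H^2
Pa = 0.5 * 0.346974 * 18.3 * 4.6^2
Pa = 67.18 kN/m


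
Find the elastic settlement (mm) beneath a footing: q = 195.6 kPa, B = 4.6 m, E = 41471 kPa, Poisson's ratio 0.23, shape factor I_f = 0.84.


Result: 17.261 mm

Derivation:
Using Se = q * B * (1 - nu^2) * I_f / E
1 - nu^2 = 1 - 0.23^2 = 0.9471
Se = 195.6 * 4.6 * 0.9471 * 0.84 / 41471
Se = 0.017261 m
Convert to mm: Se = 0.017261 * 1000 = 17.261 mm


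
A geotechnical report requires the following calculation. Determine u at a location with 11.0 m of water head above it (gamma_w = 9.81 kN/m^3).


Using u = gamma_w * h_w
u = 9.81 * 11.0
u = 107.91 kPa


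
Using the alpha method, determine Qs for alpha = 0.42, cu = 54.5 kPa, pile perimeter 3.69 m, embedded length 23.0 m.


Using Qs = alpha * cu * perimeter * L
Qs = 0.42 * 54.5 * 3.69 * 23.0
Qs = 1942.67 kN


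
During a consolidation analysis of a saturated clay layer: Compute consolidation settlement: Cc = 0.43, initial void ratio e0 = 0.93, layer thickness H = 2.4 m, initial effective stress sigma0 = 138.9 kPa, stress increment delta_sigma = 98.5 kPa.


Using Sc = Cc * H / (1 + e0) * log10((sigma0 + delta_sigma) / sigma0)
Stress ratio = (138.9 + 98.5) / 138.9 = 1.70914
log10(1.70914) = 0.232778
Cc * H / (1 + e0) = 0.43 * 2.4 / (1 + 0.93) = 0.534715
Sc = 0.534715 * 0.232778
Sc = 0.1245 m


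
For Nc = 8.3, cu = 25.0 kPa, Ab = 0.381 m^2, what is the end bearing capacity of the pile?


Using Qb = Nc * cu * Ab
Qb = 8.3 * 25.0 * 0.381
Qb = 79.06 kN


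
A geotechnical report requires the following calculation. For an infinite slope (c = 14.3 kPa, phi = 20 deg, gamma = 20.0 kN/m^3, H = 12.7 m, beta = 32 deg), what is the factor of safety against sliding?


Using Fs = c / (gamma*H*sin(beta)*cos(beta)) + tan(phi)/tan(beta)
Cohesion contribution = 14.3 / (20.0*12.7*sin(32)*cos(32))
Cohesion contribution = 0.125277
Friction contribution = tan(20)/tan(32) = 0.582474
Fs = 0.125277 + 0.582474
Fs = 0.708


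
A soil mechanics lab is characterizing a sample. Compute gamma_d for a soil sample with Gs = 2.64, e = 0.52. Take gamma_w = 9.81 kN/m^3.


Using gamma_d = Gs * gamma_w / (1 + e)
gamma_d = 2.64 * 9.81 / (1 + 0.52)
gamma_d = 2.64 * 9.81 / 1.52
gamma_d = 17.038 kN/m^3


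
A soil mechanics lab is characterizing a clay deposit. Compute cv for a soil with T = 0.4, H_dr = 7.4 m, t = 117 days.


Using cv = T * H_dr^2 / t
H_dr^2 = 7.4^2 = 54.76
cv = 0.4 * 54.76 / 117
cv = 0.18721 m^2/day


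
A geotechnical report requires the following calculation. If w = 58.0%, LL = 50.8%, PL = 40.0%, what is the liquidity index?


Result: 1.667

Derivation:
First compute the plasticity index:
PI = LL - PL = 50.8 - 40.0 = 10.8
Then compute the liquidity index:
LI = (w - PL) / PI
LI = (58.0 - 40.0) / 10.8
LI = 1.667


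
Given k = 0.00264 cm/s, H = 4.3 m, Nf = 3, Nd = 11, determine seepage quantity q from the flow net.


Result: 3.096e-05 m^3/s per m

Derivation:
Convert k to m/s for unit consistency with H:
k = 0.00264 cm/s = 0.00264 / 100 m/s = 2.64e-05 m/s
Using q = k * H * Nf / Nd
Nf / Nd = 3 / 11 = 0.2727
q = 2.64e-05 * 4.3 * 0.2727
q = 3.096e-05 m^3/s per m


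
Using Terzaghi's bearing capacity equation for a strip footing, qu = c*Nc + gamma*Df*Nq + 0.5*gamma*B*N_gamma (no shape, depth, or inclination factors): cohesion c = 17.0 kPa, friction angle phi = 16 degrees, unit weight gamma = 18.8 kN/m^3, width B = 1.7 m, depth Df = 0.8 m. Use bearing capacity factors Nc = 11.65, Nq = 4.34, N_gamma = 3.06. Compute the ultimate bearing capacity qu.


Compute qu = c*Nc + gamma*Df*Nq + 0.5*gamma*B*N_gamma
Term 1: 17.0 * 11.65 = 198.05
Term 2: 18.8 * 0.8 * 4.34 = 65.2736
Term 3: 0.5 * 18.8 * 1.7 * 3.06 = 48.8988
qu = 198.05 + 65.2736 + 48.8988
qu = 312.22 kPa


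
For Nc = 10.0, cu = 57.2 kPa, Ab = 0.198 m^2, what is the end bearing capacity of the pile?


Using Qb = Nc * cu * Ab
Qb = 10.0 * 57.2 * 0.198
Qb = 113.26 kN


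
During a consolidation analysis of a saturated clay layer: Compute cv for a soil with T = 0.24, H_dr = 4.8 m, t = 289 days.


Result: 0.01913 m^2/day

Derivation:
Using cv = T * H_dr^2 / t
H_dr^2 = 4.8^2 = 23.04
cv = 0.24 * 23.04 / 289
cv = 0.01913 m^2/day


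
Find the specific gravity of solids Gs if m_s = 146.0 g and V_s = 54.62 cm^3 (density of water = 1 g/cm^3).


Using Gs = m_s / (V_s * rho_w)
Since rho_w = 1 g/cm^3:
Gs = 146.0 / 54.62
Gs = 2.673


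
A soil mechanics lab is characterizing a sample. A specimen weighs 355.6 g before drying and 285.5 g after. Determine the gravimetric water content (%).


Using w = (m_wet - m_dry) / m_dry * 100
m_wet - m_dry = 355.6 - 285.5 = 70.1 g
w = 70.1 / 285.5 * 100
w = 24.55 %


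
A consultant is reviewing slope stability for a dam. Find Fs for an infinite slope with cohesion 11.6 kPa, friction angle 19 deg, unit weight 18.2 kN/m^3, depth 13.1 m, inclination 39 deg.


Using Fs = c / (gamma*H*sin(beta)*cos(beta)) + tan(phi)/tan(beta)
Cohesion contribution = 11.6 / (18.2*13.1*sin(39)*cos(39))
Cohesion contribution = 0.0994812
Friction contribution = tan(19)/tan(39) = 0.425209
Fs = 0.0994812 + 0.425209
Fs = 0.525


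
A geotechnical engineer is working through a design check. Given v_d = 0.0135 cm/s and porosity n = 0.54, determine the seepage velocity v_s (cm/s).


Using v_s = v_d / n
v_s = 0.0135 / 0.54
v_s = 0.025 cm/s


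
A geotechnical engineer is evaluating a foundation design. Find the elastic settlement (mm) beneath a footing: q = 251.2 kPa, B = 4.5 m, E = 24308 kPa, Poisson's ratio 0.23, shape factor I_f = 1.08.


Using Se = q * B * (1 - nu^2) * I_f / E
1 - nu^2 = 1 - 0.23^2 = 0.9471
Se = 251.2 * 4.5 * 0.9471 * 1.08 / 24308
Se = 0.047567 m
Convert to mm: Se = 0.047567 * 1000 = 47.567 mm


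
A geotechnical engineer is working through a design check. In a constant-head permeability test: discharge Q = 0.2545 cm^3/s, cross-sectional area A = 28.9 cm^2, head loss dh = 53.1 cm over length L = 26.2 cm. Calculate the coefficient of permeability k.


Result: 0.004345 cm/s

Derivation:
Compute hydraulic gradient:
i = dh / L = 53.1 / 26.2 = 2.02672
Then apply Darcy's law:
k = Q / (A * i)
k = 0.2545 / (28.9 * 2.02672)
k = 0.2545 / 58.5721
k = 0.004345 cm/s


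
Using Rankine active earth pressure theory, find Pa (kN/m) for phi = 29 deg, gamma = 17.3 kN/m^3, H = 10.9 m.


Compute active earth pressure coefficient:
Ka = tan^2(45 - phi/2) = tan^2(30.5) = 0.346974
Compute active force:
Pa = 0.5 * Ka * gamma * H^2
Pa = 0.5 * 0.346974 * 17.3 * 10.9^2
Pa = 356.59 kN/m


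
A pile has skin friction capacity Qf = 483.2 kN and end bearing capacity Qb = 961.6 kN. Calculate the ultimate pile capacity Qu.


Using Qu = Qf + Qb
Qu = 483.2 + 961.6
Qu = 1444.8 kN


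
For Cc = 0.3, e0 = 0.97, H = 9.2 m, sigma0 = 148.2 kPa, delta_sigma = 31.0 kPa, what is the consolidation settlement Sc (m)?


Using Sc = Cc * H / (1 + e0) * log10((sigma0 + delta_sigma) / sigma0)
Stress ratio = (148.2 + 31.0) / 148.2 = 1.20918
log10(1.20918) = 0.0824898
Cc * H / (1 + e0) = 0.3 * 9.2 / (1 + 0.97) = 1.40102
Sc = 1.40102 * 0.0824898
Sc = 0.1156 m


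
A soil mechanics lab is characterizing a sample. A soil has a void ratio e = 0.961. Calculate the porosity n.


Using the relation n = e / (1 + e)
n = 0.961 / (1 + 0.961)
n = 0.961 / 1.961
n = 0.4901


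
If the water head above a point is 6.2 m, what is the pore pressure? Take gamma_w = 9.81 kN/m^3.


Using u = gamma_w * h_w
u = 9.81 * 6.2
u = 60.82 kPa


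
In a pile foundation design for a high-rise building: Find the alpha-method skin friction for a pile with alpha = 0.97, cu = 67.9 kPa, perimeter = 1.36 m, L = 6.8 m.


Using Qs = alpha * cu * perimeter * L
Qs = 0.97 * 67.9 * 1.36 * 6.8
Qs = 609.1 kN


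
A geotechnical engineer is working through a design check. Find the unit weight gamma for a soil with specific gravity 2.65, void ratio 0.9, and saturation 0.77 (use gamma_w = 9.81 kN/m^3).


Result: 17.26 kN/m^3

Derivation:
Using gamma = gamma_w * (Gs + S*e) / (1 + e)
Numerator: Gs + S*e = 2.65 + 0.77*0.9 = 3.343
Denominator: 1 + e = 1 + 0.9 = 1.9
gamma = 9.81 * 3.343 / 1.9
gamma = 17.26 kN/m^3


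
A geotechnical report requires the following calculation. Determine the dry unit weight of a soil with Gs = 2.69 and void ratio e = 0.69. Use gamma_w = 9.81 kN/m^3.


Result: 15.615 kN/m^3

Derivation:
Using gamma_d = Gs * gamma_w / (1 + e)
gamma_d = 2.69 * 9.81 / (1 + 0.69)
gamma_d = 2.69 * 9.81 / 1.69
gamma_d = 15.615 kN/m^3


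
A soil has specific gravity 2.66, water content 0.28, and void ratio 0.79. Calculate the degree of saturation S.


Result: 0.9428

Derivation:
Using S = Gs * w / e
S = 2.66 * 0.28 / 0.79
S = 0.9428


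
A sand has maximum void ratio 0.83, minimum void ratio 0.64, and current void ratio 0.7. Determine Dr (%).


Using Dr = (e_max - e) / (e_max - e_min) * 100
e_max - e = 0.83 - 0.7 = 0.13
e_max - e_min = 0.83 - 0.64 = 0.19
Dr = 0.13 / 0.19 * 100
Dr = 68.42 %


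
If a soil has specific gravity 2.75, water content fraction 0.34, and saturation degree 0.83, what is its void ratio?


Using the relation e = Gs * w / S
e = 2.75 * 0.34 / 0.83
e = 1.1265


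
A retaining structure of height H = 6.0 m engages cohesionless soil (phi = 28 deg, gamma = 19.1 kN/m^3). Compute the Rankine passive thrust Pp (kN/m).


Compute passive earth pressure coefficient:
Kp = tan^2(45 + phi/2) = tan^2(59.0) = 2.769826
Compute passive force:
Pp = 0.5 * Kp * gamma * H^2
Pp = 0.5 * 2.769826 * 19.1 * 6.0^2
Pp = 952.27 kN/m


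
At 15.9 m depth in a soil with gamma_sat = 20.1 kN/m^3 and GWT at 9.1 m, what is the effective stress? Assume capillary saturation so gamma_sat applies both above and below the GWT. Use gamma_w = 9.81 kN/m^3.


Result: 252.88 kPa

Derivation:
Total stress = gamma_sat * depth
sigma = 20.1 * 15.9 = 319.59 kPa
Pore water pressure u = gamma_w * (depth - d_wt)
u = 9.81 * (15.9 - 9.1) = 66.708 kPa
Effective stress = sigma - u
sigma' = 319.59 - 66.708 = 252.88 kPa


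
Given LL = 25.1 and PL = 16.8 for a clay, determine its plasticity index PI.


Result: 8.3

Derivation:
Using PI = LL - PL
PI = 25.1 - 16.8
PI = 8.3


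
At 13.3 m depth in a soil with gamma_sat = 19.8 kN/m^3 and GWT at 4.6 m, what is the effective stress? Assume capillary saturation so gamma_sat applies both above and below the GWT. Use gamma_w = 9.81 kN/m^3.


Total stress = gamma_sat * depth
sigma = 19.8 * 13.3 = 263.34 kPa
Pore water pressure u = gamma_w * (depth - d_wt)
u = 9.81 * (13.3 - 4.6) = 85.347 kPa
Effective stress = sigma - u
sigma' = 263.34 - 85.347 = 177.99 kPa


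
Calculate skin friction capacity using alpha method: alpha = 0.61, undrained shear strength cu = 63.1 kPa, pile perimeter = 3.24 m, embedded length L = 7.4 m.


Using Qs = alpha * cu * perimeter * L
Qs = 0.61 * 63.1 * 3.24 * 7.4
Qs = 922.86 kN


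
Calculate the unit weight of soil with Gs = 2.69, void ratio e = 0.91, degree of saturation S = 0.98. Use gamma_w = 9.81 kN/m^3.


Result: 18.397 kN/m^3

Derivation:
Using gamma = gamma_w * (Gs + S*e) / (1 + e)
Numerator: Gs + S*e = 2.69 + 0.98*0.91 = 3.5818
Denominator: 1 + e = 1 + 0.91 = 1.91
gamma = 9.81 * 3.5818 / 1.91
gamma = 18.397 kN/m^3


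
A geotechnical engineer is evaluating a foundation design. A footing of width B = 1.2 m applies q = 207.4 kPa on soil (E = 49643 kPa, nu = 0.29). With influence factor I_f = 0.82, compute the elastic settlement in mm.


Using Se = q * B * (1 - nu^2) * I_f / E
1 - nu^2 = 1 - 0.29^2 = 0.9159
Se = 207.4 * 1.2 * 0.9159 * 0.82 / 49643
Se = 0.003765 m
Convert to mm: Se = 0.003765 * 1000 = 3.765 mm


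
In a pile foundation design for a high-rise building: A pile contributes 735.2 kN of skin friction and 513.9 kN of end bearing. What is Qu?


Result: 1249.1 kN

Derivation:
Using Qu = Qf + Qb
Qu = 735.2 + 513.9
Qu = 1249.1 kN


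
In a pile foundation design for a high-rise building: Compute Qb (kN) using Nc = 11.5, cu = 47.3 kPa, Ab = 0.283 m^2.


Result: 153.94 kN

Derivation:
Using Qb = Nc * cu * Ab
Qb = 11.5 * 47.3 * 0.283
Qb = 153.94 kN


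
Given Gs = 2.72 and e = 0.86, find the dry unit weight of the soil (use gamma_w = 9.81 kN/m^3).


Result: 14.346 kN/m^3

Derivation:
Using gamma_d = Gs * gamma_w / (1 + e)
gamma_d = 2.72 * 9.81 / (1 + 0.86)
gamma_d = 2.72 * 9.81 / 1.86
gamma_d = 14.346 kN/m^3


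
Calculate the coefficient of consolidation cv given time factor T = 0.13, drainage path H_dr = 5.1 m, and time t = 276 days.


Using cv = T * H_dr^2 / t
H_dr^2 = 5.1^2 = 26.01
cv = 0.13 * 26.01 / 276
cv = 0.01225 m^2/day


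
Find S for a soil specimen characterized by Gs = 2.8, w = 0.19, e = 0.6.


Result: 0.8867

Derivation:
Using S = Gs * w / e
S = 2.8 * 0.19 / 0.6
S = 0.8867


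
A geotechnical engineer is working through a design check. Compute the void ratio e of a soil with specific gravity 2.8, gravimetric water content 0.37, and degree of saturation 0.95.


Result: 1.0905

Derivation:
Using the relation e = Gs * w / S
e = 2.8 * 0.37 / 0.95
e = 1.0905


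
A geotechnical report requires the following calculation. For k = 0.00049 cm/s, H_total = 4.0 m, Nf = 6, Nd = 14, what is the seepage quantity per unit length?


Convert k to m/s for unit consistency with H:
k = 0.00049 cm/s = 0.00049 / 100 m/s = 4.9e-06 m/s
Using q = k * H * Nf / Nd
Nf / Nd = 6 / 14 = 0.4286
q = 4.9e-06 * 4.0 * 0.4286
q = 8.4e-06 m^3/s per m


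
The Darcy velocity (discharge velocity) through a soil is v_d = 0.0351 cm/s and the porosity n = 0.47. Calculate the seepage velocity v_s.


Using v_s = v_d / n
v_s = 0.0351 / 0.47
v_s = 0.07468 cm/s


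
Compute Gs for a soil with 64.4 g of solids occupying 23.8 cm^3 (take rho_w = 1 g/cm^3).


Result: 2.706

Derivation:
Using Gs = m_s / (V_s * rho_w)
Since rho_w = 1 g/cm^3:
Gs = 64.4 / 23.8
Gs = 2.706


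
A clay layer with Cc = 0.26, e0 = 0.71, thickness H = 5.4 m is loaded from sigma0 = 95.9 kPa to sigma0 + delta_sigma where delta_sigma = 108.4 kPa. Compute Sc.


Using Sc = Cc * H / (1 + e0) * log10((sigma0 + delta_sigma) / sigma0)
Stress ratio = (95.9 + 108.4) / 95.9 = 2.13034
log10(2.13034) = 0.32845
Cc * H / (1 + e0) = 0.26 * 5.4 / (1 + 0.71) = 0.821053
Sc = 0.821053 * 0.32845
Sc = 0.2697 m


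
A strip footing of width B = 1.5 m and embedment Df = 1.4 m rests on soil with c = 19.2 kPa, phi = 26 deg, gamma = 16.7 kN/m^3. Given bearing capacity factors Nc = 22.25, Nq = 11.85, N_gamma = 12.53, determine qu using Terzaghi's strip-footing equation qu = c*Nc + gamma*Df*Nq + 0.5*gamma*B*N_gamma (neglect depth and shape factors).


Compute qu = c*Nc + gamma*Df*Nq + 0.5*gamma*B*N_gamma
Term 1: 19.2 * 22.25 = 427.2
Term 2: 16.7 * 1.4 * 11.85 = 277.053
Term 3: 0.5 * 16.7 * 1.5 * 12.53 = 156.93825
qu = 427.2 + 277.053 + 156.93825
qu = 861.19 kPa


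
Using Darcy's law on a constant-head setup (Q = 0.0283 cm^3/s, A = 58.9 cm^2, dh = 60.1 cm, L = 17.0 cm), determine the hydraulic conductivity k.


Result: 0.000136 cm/s

Derivation:
Compute hydraulic gradient:
i = dh / L = 60.1 / 17.0 = 3.53529
Then apply Darcy's law:
k = Q / (A * i)
k = 0.0283 / (58.9 * 3.53529)
k = 0.0283 / 208.229
k = 0.000136 cm/s


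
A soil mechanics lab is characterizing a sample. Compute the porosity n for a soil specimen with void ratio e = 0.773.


Result: 0.436

Derivation:
Using the relation n = e / (1 + e)
n = 0.773 / (1 + 0.773)
n = 0.773 / 1.773
n = 0.436


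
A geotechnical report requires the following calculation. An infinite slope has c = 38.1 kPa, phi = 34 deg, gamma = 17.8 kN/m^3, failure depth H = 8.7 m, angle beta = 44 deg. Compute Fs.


Result: 1.191

Derivation:
Using Fs = c / (gamma*H*sin(beta)*cos(beta)) + tan(phi)/tan(beta)
Cohesion contribution = 38.1 / (17.8*8.7*sin(44)*cos(44))
Cohesion contribution = 0.492357
Friction contribution = tan(34)/tan(44) = 0.698474
Fs = 0.492357 + 0.698474
Fs = 1.191


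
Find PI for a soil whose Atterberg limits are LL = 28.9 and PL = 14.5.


Using PI = LL - PL
PI = 28.9 - 14.5
PI = 14.4


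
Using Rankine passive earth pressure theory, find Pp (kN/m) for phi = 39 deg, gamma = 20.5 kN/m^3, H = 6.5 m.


Result: 1903.52 kN/m

Derivation:
Compute passive earth pressure coefficient:
Kp = tan^2(45 + phi/2) = tan^2(64.5) = 4.395495
Compute passive force:
Pp = 0.5 * Kp * gamma * H^2
Pp = 0.5 * 4.395495 * 20.5 * 6.5^2
Pp = 1903.52 kN/m


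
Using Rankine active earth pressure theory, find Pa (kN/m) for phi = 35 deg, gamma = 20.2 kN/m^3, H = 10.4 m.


Compute active earth pressure coefficient:
Ka = tan^2(45 - phi/2) = tan^2(27.5) = 0.27099
Compute active force:
Pa = 0.5 * Ka * gamma * H^2
Pa = 0.5 * 0.27099 * 20.2 * 10.4^2
Pa = 296.03 kN/m


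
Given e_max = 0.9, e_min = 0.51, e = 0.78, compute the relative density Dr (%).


Using Dr = (e_max - e) / (e_max - e_min) * 100
e_max - e = 0.9 - 0.78 = 0.12
e_max - e_min = 0.9 - 0.51 = 0.39
Dr = 0.12 / 0.39 * 100
Dr = 30.77 %


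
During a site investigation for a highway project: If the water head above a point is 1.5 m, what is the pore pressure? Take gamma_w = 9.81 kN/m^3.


Using u = gamma_w * h_w
u = 9.81 * 1.5
u = 14.71 kPa


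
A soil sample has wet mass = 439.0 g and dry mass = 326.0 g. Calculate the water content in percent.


Using w = (m_wet - m_dry) / m_dry * 100
m_wet - m_dry = 439.0 - 326.0 = 113.0 g
w = 113.0 / 326.0 * 100
w = 34.66 %


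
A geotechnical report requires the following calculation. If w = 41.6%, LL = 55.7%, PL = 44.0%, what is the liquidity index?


First compute the plasticity index:
PI = LL - PL = 55.7 - 44.0 = 11.7
Then compute the liquidity index:
LI = (w - PL) / PI
LI = (41.6 - 44.0) / 11.7
LI = -0.205


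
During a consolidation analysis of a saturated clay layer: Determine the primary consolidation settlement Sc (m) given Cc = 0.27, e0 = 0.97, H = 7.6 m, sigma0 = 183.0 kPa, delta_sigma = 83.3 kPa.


Using Sc = Cc * H / (1 + e0) * log10((sigma0 + delta_sigma) / sigma0)
Stress ratio = (183.0 + 83.3) / 183.0 = 1.45519
log10(1.45519) = 0.16292
Cc * H / (1 + e0) = 0.27 * 7.6 / (1 + 0.97) = 1.04162
Sc = 1.04162 * 0.16292
Sc = 0.1697 m


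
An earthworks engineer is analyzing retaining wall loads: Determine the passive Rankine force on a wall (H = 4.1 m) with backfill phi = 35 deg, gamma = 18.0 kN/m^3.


Compute passive earth pressure coefficient:
Kp = tan^2(45 + phi/2) = tan^2(62.5) = 3.690172
Compute passive force:
Pp = 0.5 * Kp * gamma * H^2
Pp = 0.5 * 3.690172 * 18.0 * 4.1^2
Pp = 558.29 kN/m


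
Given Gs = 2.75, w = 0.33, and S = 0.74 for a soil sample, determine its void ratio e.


Result: 1.2264

Derivation:
Using the relation e = Gs * w / S
e = 2.75 * 0.33 / 0.74
e = 1.2264


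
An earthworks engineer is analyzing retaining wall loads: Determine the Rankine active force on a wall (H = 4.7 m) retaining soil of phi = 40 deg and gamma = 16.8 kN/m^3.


Compute active earth pressure coefficient:
Ka = tan^2(45 - phi/2) = tan^2(25.0) = 0.217443
Compute active force:
Pa = 0.5 * Ka * gamma * H^2
Pa = 0.5 * 0.217443 * 16.8 * 4.7^2
Pa = 40.35 kN/m


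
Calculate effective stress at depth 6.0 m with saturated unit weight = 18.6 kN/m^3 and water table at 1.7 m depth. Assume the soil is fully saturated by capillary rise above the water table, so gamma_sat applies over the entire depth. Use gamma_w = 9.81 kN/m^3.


Result: 69.42 kPa

Derivation:
Total stress = gamma_sat * depth
sigma = 18.6 * 6.0 = 111.6 kPa
Pore water pressure u = gamma_w * (depth - d_wt)
u = 9.81 * (6.0 - 1.7) = 42.183 kPa
Effective stress = sigma - u
sigma' = 111.6 - 42.183 = 69.42 kPa


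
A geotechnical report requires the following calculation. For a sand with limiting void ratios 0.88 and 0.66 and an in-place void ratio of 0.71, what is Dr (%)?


Result: 77.27 %

Derivation:
Using Dr = (e_max - e) / (e_max - e_min) * 100
e_max - e = 0.88 - 0.71 = 0.17
e_max - e_min = 0.88 - 0.66 = 0.22
Dr = 0.17 / 0.22 * 100
Dr = 77.27 %


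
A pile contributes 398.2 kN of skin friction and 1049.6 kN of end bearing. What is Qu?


Using Qu = Qf + Qb
Qu = 398.2 + 1049.6
Qu = 1447.8 kN


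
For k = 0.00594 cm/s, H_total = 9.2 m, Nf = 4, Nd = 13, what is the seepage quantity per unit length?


Convert k to m/s for unit consistency with H:
k = 0.00594 cm/s = 0.00594 / 100 m/s = 5.94e-05 m/s
Using q = k * H * Nf / Nd
Nf / Nd = 4 / 13 = 0.3077
q = 5.94e-05 * 9.2 * 0.3077
q = 0.0001681 m^3/s per m


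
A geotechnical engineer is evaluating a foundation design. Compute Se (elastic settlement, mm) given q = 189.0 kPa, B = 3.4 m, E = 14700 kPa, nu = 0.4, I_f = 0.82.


Result: 30.11 mm

Derivation:
Using Se = q * B * (1 - nu^2) * I_f / E
1 - nu^2 = 1 - 0.4^2 = 0.84
Se = 189.0 * 3.4 * 0.84 * 0.82 / 14700
Se = 0.030110 m
Convert to mm: Se = 0.030110 * 1000 = 30.11 mm


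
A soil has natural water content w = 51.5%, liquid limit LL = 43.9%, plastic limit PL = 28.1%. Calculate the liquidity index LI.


First compute the plasticity index:
PI = LL - PL = 43.9 - 28.1 = 15.8
Then compute the liquidity index:
LI = (w - PL) / PI
LI = (51.5 - 28.1) / 15.8
LI = 1.481


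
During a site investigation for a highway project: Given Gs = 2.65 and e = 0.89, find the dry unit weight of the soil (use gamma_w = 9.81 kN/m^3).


Result: 13.755 kN/m^3

Derivation:
Using gamma_d = Gs * gamma_w / (1 + e)
gamma_d = 2.65 * 9.81 / (1 + 0.89)
gamma_d = 2.65 * 9.81 / 1.89
gamma_d = 13.755 kN/m^3


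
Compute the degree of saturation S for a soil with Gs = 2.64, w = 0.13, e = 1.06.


Using S = Gs * w / e
S = 2.64 * 0.13 / 1.06
S = 0.3238


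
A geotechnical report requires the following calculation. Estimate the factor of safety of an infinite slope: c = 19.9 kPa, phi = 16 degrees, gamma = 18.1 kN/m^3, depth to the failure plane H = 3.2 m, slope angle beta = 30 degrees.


Using Fs = c / (gamma*H*sin(beta)*cos(beta)) + tan(phi)/tan(beta)
Cohesion contribution = 19.9 / (18.1*3.2*sin(30)*cos(30))
Cohesion contribution = 0.793458
Friction contribution = tan(16)/tan(30) = 0.496658
Fs = 0.793458 + 0.496658
Fs = 1.29


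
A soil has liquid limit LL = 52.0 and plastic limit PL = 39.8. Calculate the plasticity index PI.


Using PI = LL - PL
PI = 52.0 - 39.8
PI = 12.2


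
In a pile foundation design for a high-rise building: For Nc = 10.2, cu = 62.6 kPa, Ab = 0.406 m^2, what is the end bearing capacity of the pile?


Using Qb = Nc * cu * Ab
Qb = 10.2 * 62.6 * 0.406
Qb = 259.24 kN


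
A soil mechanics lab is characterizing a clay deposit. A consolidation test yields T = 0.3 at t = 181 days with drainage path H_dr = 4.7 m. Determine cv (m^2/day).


Result: 0.03661 m^2/day

Derivation:
Using cv = T * H_dr^2 / t
H_dr^2 = 4.7^2 = 22.09
cv = 0.3 * 22.09 / 181
cv = 0.03661 m^2/day


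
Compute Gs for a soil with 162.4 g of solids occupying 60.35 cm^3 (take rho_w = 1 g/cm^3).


Using Gs = m_s / (V_s * rho_w)
Since rho_w = 1 g/cm^3:
Gs = 162.4 / 60.35
Gs = 2.691


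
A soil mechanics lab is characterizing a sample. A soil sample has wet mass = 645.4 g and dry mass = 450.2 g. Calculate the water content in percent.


Result: 43.36 %

Derivation:
Using w = (m_wet - m_dry) / m_dry * 100
m_wet - m_dry = 645.4 - 450.2 = 195.2 g
w = 195.2 / 450.2 * 100
w = 43.36 %


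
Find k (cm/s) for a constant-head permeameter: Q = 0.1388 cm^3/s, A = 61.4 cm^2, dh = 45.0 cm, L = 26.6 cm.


Result: 0.001336 cm/s

Derivation:
Compute hydraulic gradient:
i = dh / L = 45.0 / 26.6 = 1.69173
Then apply Darcy's law:
k = Q / (A * i)
k = 0.1388 / (61.4 * 1.69173)
k = 0.1388 / 103.872
k = 0.001336 cm/s


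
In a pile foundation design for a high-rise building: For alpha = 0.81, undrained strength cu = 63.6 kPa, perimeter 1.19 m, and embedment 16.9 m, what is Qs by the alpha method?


Using Qs = alpha * cu * perimeter * L
Qs = 0.81 * 63.6 * 1.19 * 16.9
Qs = 1036.04 kN


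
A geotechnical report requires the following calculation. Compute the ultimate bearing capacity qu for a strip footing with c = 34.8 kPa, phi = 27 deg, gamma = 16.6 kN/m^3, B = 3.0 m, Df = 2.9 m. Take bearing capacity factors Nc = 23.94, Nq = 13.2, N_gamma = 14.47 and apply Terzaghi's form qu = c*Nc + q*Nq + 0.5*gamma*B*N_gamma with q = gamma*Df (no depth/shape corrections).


Compute qu = c*Nc + gamma*Df*Nq + 0.5*gamma*B*N_gamma
Term 1: 34.8 * 23.94 = 833.112
Term 2: 16.6 * 2.9 * 13.2 = 635.448
Term 3: 0.5 * 16.6 * 3.0 * 14.47 = 360.303
qu = 833.112 + 635.448 + 360.303
qu = 1828.86 kPa


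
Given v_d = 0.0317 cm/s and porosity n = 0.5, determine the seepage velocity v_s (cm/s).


Result: 0.0634 cm/s

Derivation:
Using v_s = v_d / n
v_s = 0.0317 / 0.5
v_s = 0.0634 cm/s


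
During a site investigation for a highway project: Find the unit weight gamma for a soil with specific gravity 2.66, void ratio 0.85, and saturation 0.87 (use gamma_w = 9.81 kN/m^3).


Using gamma = gamma_w * (Gs + S*e) / (1 + e)
Numerator: Gs + S*e = 2.66 + 0.87*0.85 = 3.3995
Denominator: 1 + e = 1 + 0.85 = 1.85
gamma = 9.81 * 3.3995 / 1.85
gamma = 18.027 kN/m^3


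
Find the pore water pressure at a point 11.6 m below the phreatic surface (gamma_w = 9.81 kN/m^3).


Result: 113.8 kPa

Derivation:
Using u = gamma_w * h_w
u = 9.81 * 11.6
u = 113.8 kPa


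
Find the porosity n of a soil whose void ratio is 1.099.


Result: 0.5236

Derivation:
Using the relation n = e / (1 + e)
n = 1.099 / (1 + 1.099)
n = 1.099 / 2.099
n = 0.5236


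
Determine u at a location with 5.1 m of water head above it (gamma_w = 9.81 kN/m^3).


Using u = gamma_w * h_w
u = 9.81 * 5.1
u = 50.03 kPa


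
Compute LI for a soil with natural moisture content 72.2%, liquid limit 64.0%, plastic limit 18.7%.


First compute the plasticity index:
PI = LL - PL = 64.0 - 18.7 = 45.3
Then compute the liquidity index:
LI = (w - PL) / PI
LI = (72.2 - 18.7) / 45.3
LI = 1.181


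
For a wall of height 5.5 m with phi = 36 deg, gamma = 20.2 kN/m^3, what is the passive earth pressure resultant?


Compute passive earth pressure coefficient:
Kp = tan^2(45 + phi/2) = tan^2(63.0) = 3.85184
Compute passive force:
Pp = 0.5 * Kp * gamma * H^2
Pp = 0.5 * 3.85184 * 20.2 * 5.5^2
Pp = 1176.83 kN/m


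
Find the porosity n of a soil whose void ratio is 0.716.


Using the relation n = e / (1 + e)
n = 0.716 / (1 + 0.716)
n = 0.716 / 1.716
n = 0.4172


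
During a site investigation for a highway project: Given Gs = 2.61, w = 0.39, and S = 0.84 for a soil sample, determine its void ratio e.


Result: 1.2118

Derivation:
Using the relation e = Gs * w / S
e = 2.61 * 0.39 / 0.84
e = 1.2118


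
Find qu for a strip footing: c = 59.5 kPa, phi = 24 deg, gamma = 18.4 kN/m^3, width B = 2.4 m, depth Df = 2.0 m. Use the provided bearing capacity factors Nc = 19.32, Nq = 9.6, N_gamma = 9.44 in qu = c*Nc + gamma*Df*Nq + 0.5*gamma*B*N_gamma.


Compute qu = c*Nc + gamma*Df*Nq + 0.5*gamma*B*N_gamma
Term 1: 59.5 * 19.32 = 1149.54
Term 2: 18.4 * 2.0 * 9.6 = 353.28
Term 3: 0.5 * 18.4 * 2.4 * 9.44 = 208.4352
qu = 1149.54 + 353.28 + 208.4352
qu = 1711.26 kPa


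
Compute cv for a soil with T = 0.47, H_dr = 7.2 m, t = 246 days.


Using cv = T * H_dr^2 / t
H_dr^2 = 7.2^2 = 51.84
cv = 0.47 * 51.84 / 246
cv = 0.09904 m^2/day


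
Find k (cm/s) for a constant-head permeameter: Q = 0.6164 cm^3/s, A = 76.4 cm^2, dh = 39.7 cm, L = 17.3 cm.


Compute hydraulic gradient:
i = dh / L = 39.7 / 17.3 = 2.2948
Then apply Darcy's law:
k = Q / (A * i)
k = 0.6164 / (76.4 * 2.2948)
k = 0.6164 / 175.323
k = 0.003516 cm/s


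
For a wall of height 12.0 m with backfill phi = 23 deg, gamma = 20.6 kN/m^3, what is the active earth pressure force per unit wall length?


Compute active earth pressure coefficient:
Ka = tan^2(45 - phi/2) = tan^2(33.5) = 0.438092
Compute active force:
Pa = 0.5 * Ka * gamma * H^2
Pa = 0.5 * 0.438092 * 20.6 * 12.0^2
Pa = 649.78 kN/m


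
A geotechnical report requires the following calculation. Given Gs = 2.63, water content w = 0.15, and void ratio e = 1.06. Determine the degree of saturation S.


Using S = Gs * w / e
S = 2.63 * 0.15 / 1.06
S = 0.3722


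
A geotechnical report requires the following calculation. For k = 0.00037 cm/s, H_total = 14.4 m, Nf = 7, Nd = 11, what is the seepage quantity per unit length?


Convert k to m/s for unit consistency with H:
k = 0.00037 cm/s = 0.00037 / 100 m/s = 3.7e-06 m/s
Using q = k * H * Nf / Nd
Nf / Nd = 7 / 11 = 0.6364
q = 3.7e-06 * 14.4 * 0.6364
q = 3.391e-05 m^3/s per m


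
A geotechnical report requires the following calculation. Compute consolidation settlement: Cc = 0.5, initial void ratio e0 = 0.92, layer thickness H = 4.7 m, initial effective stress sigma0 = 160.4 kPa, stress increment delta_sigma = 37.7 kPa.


Using Sc = Cc * H / (1 + e0) * log10((sigma0 + delta_sigma) / sigma0)
Stress ratio = (160.4 + 37.7) / 160.4 = 1.23504
log10(1.23504) = 0.0916801
Cc * H / (1 + e0) = 0.5 * 4.7 / (1 + 0.92) = 1.22396
Sc = 1.22396 * 0.0916801
Sc = 0.1122 m


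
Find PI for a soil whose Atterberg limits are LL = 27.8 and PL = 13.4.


Result: 14.4

Derivation:
Using PI = LL - PL
PI = 27.8 - 13.4
PI = 14.4


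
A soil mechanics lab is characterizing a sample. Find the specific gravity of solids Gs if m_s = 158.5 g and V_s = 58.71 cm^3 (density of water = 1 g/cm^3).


Using Gs = m_s / (V_s * rho_w)
Since rho_w = 1 g/cm^3:
Gs = 158.5 / 58.71
Gs = 2.7


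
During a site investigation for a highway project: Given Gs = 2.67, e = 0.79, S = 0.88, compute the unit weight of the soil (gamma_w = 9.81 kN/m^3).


Result: 18.443 kN/m^3

Derivation:
Using gamma = gamma_w * (Gs + S*e) / (1 + e)
Numerator: Gs + S*e = 2.67 + 0.88*0.79 = 3.3652
Denominator: 1 + e = 1 + 0.79 = 1.79
gamma = 9.81 * 3.3652 / 1.79
gamma = 18.443 kN/m^3


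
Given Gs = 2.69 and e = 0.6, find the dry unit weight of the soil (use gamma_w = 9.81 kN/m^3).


Using gamma_d = Gs * gamma_w / (1 + e)
gamma_d = 2.69 * 9.81 / (1 + 0.6)
gamma_d = 2.69 * 9.81 / 1.6
gamma_d = 16.493 kN/m^3


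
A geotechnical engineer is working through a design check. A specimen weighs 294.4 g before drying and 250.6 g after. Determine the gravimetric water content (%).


Result: 17.48 %

Derivation:
Using w = (m_wet - m_dry) / m_dry * 100
m_wet - m_dry = 294.4 - 250.6 = 43.8 g
w = 43.8 / 250.6 * 100
w = 17.48 %


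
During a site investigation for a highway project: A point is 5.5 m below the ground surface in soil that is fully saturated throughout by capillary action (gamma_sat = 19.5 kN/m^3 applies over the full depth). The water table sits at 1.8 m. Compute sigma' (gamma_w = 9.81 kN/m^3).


Total stress = gamma_sat * depth
sigma = 19.5 * 5.5 = 107.25 kPa
Pore water pressure u = gamma_w * (depth - d_wt)
u = 9.81 * (5.5 - 1.8) = 36.297 kPa
Effective stress = sigma - u
sigma' = 107.25 - 36.297 = 70.95 kPa


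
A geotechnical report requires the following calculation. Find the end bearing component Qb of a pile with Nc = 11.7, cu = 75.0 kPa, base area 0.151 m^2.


Using Qb = Nc * cu * Ab
Qb = 11.7 * 75.0 * 0.151
Qb = 132.5 kN


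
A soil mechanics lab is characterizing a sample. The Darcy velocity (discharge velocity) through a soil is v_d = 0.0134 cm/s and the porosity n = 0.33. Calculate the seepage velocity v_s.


Using v_s = v_d / n
v_s = 0.0134 / 0.33
v_s = 0.04061 cm/s
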